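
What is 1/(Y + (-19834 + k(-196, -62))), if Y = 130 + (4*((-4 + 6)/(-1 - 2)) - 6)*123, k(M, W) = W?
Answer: -1/20832 ≈ -4.8003e-5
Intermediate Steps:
Y = -936 (Y = 130 + (4*(2/(-3)) - 6)*123 = 130 + (4*(2*(-1/3)) - 6)*123 = 130 + (4*(-2/3) - 6)*123 = 130 + (-8/3 - 6)*123 = 130 - 26/3*123 = 130 - 1066 = -936)
1/(Y + (-19834 + k(-196, -62))) = 1/(-936 + (-19834 - 62)) = 1/(-936 - 19896) = 1/(-20832) = -1/20832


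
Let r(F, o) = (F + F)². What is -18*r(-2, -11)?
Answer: -288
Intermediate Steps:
r(F, o) = 4*F² (r(F, o) = (2*F)² = 4*F²)
-18*r(-2, -11) = -72*(-2)² = -72*4 = -18*16 = -288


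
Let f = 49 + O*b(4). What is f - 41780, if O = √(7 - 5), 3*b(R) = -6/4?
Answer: -41731 - √2/2 ≈ -41732.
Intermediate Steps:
b(R) = -½ (b(R) = (-6/4)/3 = (-1*3/2)/3 = (⅓)*(-3/2) = -½)
O = √2 ≈ 1.4142
f = 49 - √2/2 (f = 49 + √2*(-½) = 49 - √2/2 ≈ 48.293)
f - 41780 = (49 - √2/2) - 41780 = -41731 - √2/2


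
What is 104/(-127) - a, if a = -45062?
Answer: 5722770/127 ≈ 45061.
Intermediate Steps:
104/(-127) - a = 104/(-127) - 1*(-45062) = -1/127*104 + 45062 = -104/127 + 45062 = 5722770/127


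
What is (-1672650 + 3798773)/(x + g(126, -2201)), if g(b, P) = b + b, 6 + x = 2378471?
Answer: 2126123/2378717 ≈ 0.89381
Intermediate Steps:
x = 2378465 (x = -6 + 2378471 = 2378465)
g(b, P) = 2*b
(-1672650 + 3798773)/(x + g(126, -2201)) = (-1672650 + 3798773)/(2378465 + 2*126) = 2126123/(2378465 + 252) = 2126123/2378717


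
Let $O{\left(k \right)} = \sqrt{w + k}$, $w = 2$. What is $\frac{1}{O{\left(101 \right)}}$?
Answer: $\frac{\sqrt{103}}{103} \approx 0.098533$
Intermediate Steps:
$O{\left(k \right)} = \sqrt{2 + k}$
$\frac{1}{O{\left(101 \right)}} = \frac{1}{\sqrt{2 + 101}} = \frac{1}{\sqrt{103}} = \frac{\sqrt{103}}{103}$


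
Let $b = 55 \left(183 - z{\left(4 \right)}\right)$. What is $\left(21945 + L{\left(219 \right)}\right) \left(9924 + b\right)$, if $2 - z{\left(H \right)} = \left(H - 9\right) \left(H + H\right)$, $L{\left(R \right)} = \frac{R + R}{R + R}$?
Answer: $387983334$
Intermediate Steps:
$L{\left(R \right)} = 1$ ($L{\left(R \right)} = \frac{2 R}{2 R} = 2 R \frac{1}{2 R} = 1$)
$z{\left(H \right)} = 2 - 2 H \left(-9 + H\right)$ ($z{\left(H \right)} = 2 - \left(H - 9\right) \left(H + H\right) = 2 - \left(-9 + H\right) 2 H = 2 - 2 H \left(-9 + H\right)$)
$b = 7755$ ($b = 55 \left(183 - \left(2 - 2 \cdot 4^{2} + 18 \cdot 4\right)\right) = 55 \left(183 - \left(2 - 32 + 72\right)\right) = 55 \left(183 - 42\right) = 55 \cdot 141 = 7755$)
$\left(21945 + L{\left(219 \right)}\right) \left(9924 + b\right) = \left(21945 + 1\right) \left(9924 + 7755\right) = 21946 \cdot 17679 = 387983334$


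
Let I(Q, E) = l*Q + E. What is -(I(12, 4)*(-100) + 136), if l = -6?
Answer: -6936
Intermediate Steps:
I(Q, E) = E - 6*Q (I(Q, E) = -6*Q + E = E - 6*Q)
-(I(12, 4)*(-100) + 136) = -((4 - 6*12)*(-100) + 136) = -((4 - 72)*(-100) + 136) = -(-68*(-100) + 136) = -(6800 + 136) = -1*6936 = -6936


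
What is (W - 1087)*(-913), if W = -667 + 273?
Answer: 1352153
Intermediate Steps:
W = -394
(W - 1087)*(-913) = (-394 - 1087)*(-913) = -1481*(-913) = 1352153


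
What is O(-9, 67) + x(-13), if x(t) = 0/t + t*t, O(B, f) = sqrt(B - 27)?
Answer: 169 + 6*I ≈ 169.0 + 6.0*I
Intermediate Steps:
O(B, f) = sqrt(-27 + B)
x(t) = t**2 (x(t) = 0 + t**2 = t**2)
O(-9, 67) + x(-13) = sqrt(-27 - 9) + (-13)**2 = sqrt(-36) + 169 = 6*I + 169 = 169 + 6*I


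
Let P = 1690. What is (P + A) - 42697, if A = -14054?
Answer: -55061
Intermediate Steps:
(P + A) - 42697 = (1690 - 14054) - 42697 = -12364 - 42697 = -55061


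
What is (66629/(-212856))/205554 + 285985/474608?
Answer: 195512267380847/324464292542628 ≈ 0.60257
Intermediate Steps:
(66629/(-212856))/205554 + 285985/474608 = (66629*(-1/212856))*(1/205554) + 285985*(1/474608) = -66629/212856*1/205554 + 285985/474608 = -66629/43753402224 + 285985/474608 = 195512267380847/324464292542628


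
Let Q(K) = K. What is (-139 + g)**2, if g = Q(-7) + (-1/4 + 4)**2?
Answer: 4456321/256 ≈ 17408.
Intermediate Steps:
g = 113/16 (g = -7 + (-1/4 + 4)**2 = -7 + (15/4)**2 = -7 + 225/16 = 113/16 ≈ 7.0625)
(-139 + g)**2 = (-139 + 113/16)**2 = (-2111/16)**2 = 4456321/256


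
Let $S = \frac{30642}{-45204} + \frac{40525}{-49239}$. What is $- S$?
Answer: $\frac{556778923}{370966626} \approx 1.5009$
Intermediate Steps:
$S = - \frac{556778923}{370966626}$ ($S = 30642 \left(- \frac{1}{45204}\right) + 40525 \left(- \frac{1}{49239}\right) = - \frac{5107}{7534} - \frac{40525}{49239} = - \frac{556778923}{370966626} \approx -1.5009$)
$- S = \left(-1\right) \left(- \frac{556778923}{370966626}\right) = \frac{556778923}{370966626}$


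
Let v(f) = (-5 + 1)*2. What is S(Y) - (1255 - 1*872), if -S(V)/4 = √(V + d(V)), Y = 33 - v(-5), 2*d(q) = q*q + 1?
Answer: -383 - 84*√2 ≈ -501.79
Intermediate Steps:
d(q) = ½ + q²/2 (d(q) = (q*q + 1)/2 = (q² + 1)/2 = (1 + q²)/2 = ½ + q²/2)
v(f) = -8 (v(f) = -4*2 = -8)
Y = 41 (Y = 33 - 1*(-8) = 33 + 8 = 41)
S(V) = -4*√(½ + V + V²/2) (S(V) = -4*√(V + (½ + V²/2)) = -4*√(½ + V + V²/2))
S(Y) - (1255 - 1*872) = -2*√(2 + 2*41² + 4*41) - (1255 - 1*872) = -2*√(2 + 2*1681 + 164) - (1255 - 872) = -2*√(2 + 3362 + 164) - 1*383 = -84*√2 - 383 = -383 - 84*√2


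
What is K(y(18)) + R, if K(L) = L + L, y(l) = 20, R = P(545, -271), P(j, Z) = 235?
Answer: 275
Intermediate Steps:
R = 235
K(L) = 2*L
K(y(18)) + R = 2*20 + 235 = 40 + 235 = 275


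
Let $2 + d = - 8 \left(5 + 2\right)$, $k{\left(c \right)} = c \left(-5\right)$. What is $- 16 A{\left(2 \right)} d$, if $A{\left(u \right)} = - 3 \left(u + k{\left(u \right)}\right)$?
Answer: $22272$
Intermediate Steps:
$k{\left(c \right)} = - 5 c$
$A{\left(u \right)} = 12 u$ ($A{\left(u \right)} = - 3 \left(u - 5 u\right) = - 3 \left(- 4 u\right) = 12 u$)
$d = -58$ ($d = -2 - 8 \left(5 + 2\right) = -2 - 56 = -58$)
$- 16 A{\left(2 \right)} d = - 16 \cdot 12 \cdot 2 \left(-58\right) = \left(-16\right) 24 \left(-58\right) = \left(-384\right) \left(-58\right) = 22272$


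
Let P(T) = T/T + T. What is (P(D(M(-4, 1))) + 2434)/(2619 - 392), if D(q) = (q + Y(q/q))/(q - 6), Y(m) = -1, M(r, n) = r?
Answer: 4871/4454 ≈ 1.0936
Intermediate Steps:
D(q) = (-1 + q)/(-6 + q) (D(q) = (q - 1)/(q - 6) = (-1 + q)/(-6 + q))
P(T) = 1 + T
(P(D(M(-4, 1))) + 2434)/(2619 - 392) = ((1 + (-1 - 4)/(-6 - 4)) + 2434)/(2619 - 392) = ((1 - 5/(-10)) + 2434)/2227 = ((1 - 1/10*(-5)) + 2434)*(1/2227) = ((1 + 1/2) + 2434)*(1/2227) = (3/2 + 2434)*(1/2227) = (4871/2)*(1/2227) = 4871/4454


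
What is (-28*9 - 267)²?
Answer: 269361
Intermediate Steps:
(-28*9 - 267)² = (-252 - 267)² = (-519)² = 269361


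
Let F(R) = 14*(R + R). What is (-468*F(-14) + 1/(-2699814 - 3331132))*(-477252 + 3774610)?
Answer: 1824120256592745625/3015473 ≈ 6.0492e+11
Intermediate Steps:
F(R) = 28*R (F(R) = 14*(2*R) = 28*R)
(-468*F(-14) + 1/(-2699814 - 3331132))*(-477252 + 3774610) = (-13104*(-14) + 1/(-2699814 - 3331132))*(-477252 + 3774610) = (-468*(-392) + 1/(-6030946))*3297358 = (183456 - 1/6030946)*3297358 = (1106413229375/6030946)*3297358 = 1824120256592745625/3015473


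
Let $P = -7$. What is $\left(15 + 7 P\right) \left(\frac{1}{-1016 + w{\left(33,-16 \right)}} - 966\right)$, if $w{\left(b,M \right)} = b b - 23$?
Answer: $\frac{821083}{25} \approx 32843.0$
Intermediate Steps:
$w{\left(b,M \right)} = -23 + b^{2}$ ($w{\left(b,M \right)} = b^{2} - 23 = -23 + b^{2}$)
$\left(15 + 7 P\right) \left(\frac{1}{-1016 + w{\left(33,-16 \right)}} - 966\right) = \left(15 + 7 \left(-7\right)\right) \left(\frac{1}{-1016 - \left(23 - 33^{2}\right)} - 966\right) = \left(15 - 49\right) \left(\frac{1}{-1016 + \left(-23 + 1089\right)} - 966\right) = - 34 \left(\frac{1}{-1016 + 1066} - 966\right) = - 34 \left(\frac{1}{50} - 966\right) = \left(-34\right) \left(- \frac{48299}{50}\right) = \frac{821083}{25}$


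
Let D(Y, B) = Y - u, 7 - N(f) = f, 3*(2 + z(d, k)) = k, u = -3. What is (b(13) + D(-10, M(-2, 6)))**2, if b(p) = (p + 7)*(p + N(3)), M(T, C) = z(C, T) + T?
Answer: 110889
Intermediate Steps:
z(d, k) = -2 + k/3
N(f) = 7 - f
M(T, C) = -2 + 4*T/3 (M(T, C) = (-2 + T/3) + T = -2 + 4*T/3)
D(Y, B) = 3 + Y (D(Y, B) = Y - 1*(-3) = Y + 3 = 3 + Y)
b(p) = (4 + p)*(7 + p) (b(p) = (p + 7)*(p + (7 - 1*3)) = (7 + p)*(p + (7 - 3)) = (7 + p)*(p + 4) = (7 + p)*(4 + p) = (4 + p)*(7 + p))
(b(13) + D(-10, M(-2, 6)))**2 = ((28 + 13**2 + 11*13) + (3 - 10))**2 = ((28 + 169 + 143) - 7)**2 = (340 - 7)**2 = 333**2 = 110889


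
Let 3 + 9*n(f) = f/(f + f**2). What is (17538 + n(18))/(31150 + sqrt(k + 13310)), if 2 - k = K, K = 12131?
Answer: 93417043300/165924945549 - 2998942*sqrt(1181)/165924945549 ≈ 0.56239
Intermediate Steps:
k = -12129 (k = 2 - 1*12131 = 2 - 12131 = -12129)
n(f) = -1/3 + f/(9*(f + f**2)) (n(f) = -1/3 + (f/(f + f**2))/9 = -1/3 + f/(9*(f + f**2)))
(17538 + n(18))/(31150 + sqrt(k + 13310)) = (17538 + (-2 - 3*18)/(9*(1 + 18)))/(31150 + sqrt(-12129 + 13310)) = (17538 + (1/9)*(-2 - 54)/19)/(31150 + sqrt(1181)) = (17538 + (1/9)*(1/19)*(-56))/(31150 + sqrt(1181)) = (17538 - 56/171)/(31150 + sqrt(1181)) = 2998942/(171*(31150 + sqrt(1181)))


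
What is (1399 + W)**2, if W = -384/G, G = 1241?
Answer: 3012914850625/1540081 ≈ 1.9563e+6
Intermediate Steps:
W = -384/1241 ≈ -0.30943
(1399 + W)**2 = (1399 - 384/1241)**2 = (1735775/1241)**2 = 3012914850625/1540081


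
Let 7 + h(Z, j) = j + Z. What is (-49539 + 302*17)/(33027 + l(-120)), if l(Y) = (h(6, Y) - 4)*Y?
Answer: -44405/48027 ≈ -0.92458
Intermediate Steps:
h(Z, j) = -7 + Z + j (h(Z, j) = -7 + (j + Z) = -7 + (Z + j) = -7 + Z + j)
l(Y) = Y*(-5 + Y) (l(Y) = ((-7 + 6 + Y) - 4)*Y = ((-1 + Y) - 4)*Y = (-5 + Y)*Y = Y*(-5 + Y))
(-49539 + 302*17)/(33027 + l(-120)) = (-49539 + 302*17)/(33027 - 120*(-5 - 120)) = (-49539 + 5134)/(33027 - 120*(-125)) = -44405/(33027 + 15000) = -44405/48027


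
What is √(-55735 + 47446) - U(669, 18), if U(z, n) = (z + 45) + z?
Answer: -1383 + 3*I*√921 ≈ -1383.0 + 91.044*I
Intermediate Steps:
U(z, n) = 45 + 2*z (U(z, n) = (45 + z) + z = 45 + 2*z)
√(-55735 + 47446) - U(669, 18) = √(-55735 + 47446) - (45 + 2*669) = √(-8289) - (45 + 1338) = 3*I*√921 - 1*1383 = 3*I*√921 - 1383 = -1383 + 3*I*√921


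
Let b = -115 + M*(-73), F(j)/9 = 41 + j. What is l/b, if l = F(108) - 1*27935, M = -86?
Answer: -26594/6163 ≈ -4.3151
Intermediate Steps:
F(j) = 369 + 9*j (F(j) = 9*(41 + j) = 369 + 9*j)
b = 6163 (b = -115 - 86*(-73) = -115 + 6278 = 6163)
l = -26594 (l = (369 + 9*108) - 1*27935 = (369 + 972) - 27935 = 1341 - 27935 = -26594)
l/b = -26594/6163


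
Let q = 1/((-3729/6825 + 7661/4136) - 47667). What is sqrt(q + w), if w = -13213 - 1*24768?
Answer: I*sqrt(3458648161185444425013861)/9542671959 ≈ 194.89*I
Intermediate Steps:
w = -37981 (w = -13213 - 24768 = -37981)
q = -200200/9542671959 (q = 1/((-3729*1/6825 + 7661*(1/4136)) - 47667) = 1/((-1243/2275 + 163/88) - 47667) = 1/(261441/200200 - 47667) = 1/(-9542671959/200200) = -200200/9542671959 ≈ -2.0979e-5)
sqrt(q + w) = sqrt(-200200/9542671959 - 37981) = sqrt(-362440223874979/9542671959) = I*sqrt(3458648161185444425013861)/9542671959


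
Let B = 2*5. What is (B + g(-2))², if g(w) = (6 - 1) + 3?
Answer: 324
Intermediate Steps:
B = 10
g(w) = 8 (g(w) = 5 + 3 = 8)
(B + g(-2))² = (10 + 8)² = 18² = 324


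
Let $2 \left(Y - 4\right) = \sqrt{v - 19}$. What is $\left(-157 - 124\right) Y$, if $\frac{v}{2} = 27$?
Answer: $-1124 - \frac{281 \sqrt{35}}{2} \approx -1955.2$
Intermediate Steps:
$v = 54$ ($v = 2 \cdot 27 = 54$)
$Y = 4 + \frac{\sqrt{35}}{2}$ ($Y = 4 + \frac{\sqrt{54 - 19}}{2} = 4 + \frac{\sqrt{35}}{2} \approx 6.958$)
$\left(-157 - 124\right) Y = \left(-157 - 124\right) \left(4 + \frac{\sqrt{35}}{2}\right) = - 281 \left(4 + \frac{\sqrt{35}}{2}\right) = -1124 - \frac{281 \sqrt{35}}{2}$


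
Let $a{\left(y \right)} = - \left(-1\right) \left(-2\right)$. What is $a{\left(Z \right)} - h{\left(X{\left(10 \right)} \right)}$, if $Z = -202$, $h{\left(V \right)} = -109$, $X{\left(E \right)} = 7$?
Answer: $107$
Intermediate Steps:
$a{\left(y \right)} = -2$ ($a{\left(y \right)} = \left(-1\right) 2 = -2$)
$a{\left(Z \right)} - h{\left(X{\left(10 \right)} \right)} = -2 - -109 = -2 + 109 = 107$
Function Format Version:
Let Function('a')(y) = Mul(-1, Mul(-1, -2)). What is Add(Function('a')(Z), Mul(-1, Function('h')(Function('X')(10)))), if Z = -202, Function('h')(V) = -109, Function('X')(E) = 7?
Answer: 107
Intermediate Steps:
Function('a')(y) = -2 (Function('a')(y) = Mul(-1, 2) = -2)
Add(Function('a')(Z), Mul(-1, Function('h')(Function('X')(10)))) = Add(-2, Mul(-1, -109)) = Add(-2, 109) = 107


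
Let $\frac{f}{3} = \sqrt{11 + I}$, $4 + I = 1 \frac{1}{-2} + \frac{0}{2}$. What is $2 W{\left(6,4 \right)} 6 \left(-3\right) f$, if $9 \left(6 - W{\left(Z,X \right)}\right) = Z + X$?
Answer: $- 264 \sqrt{26} \approx -1346.1$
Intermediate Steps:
$I = - \frac{9}{2}$ ($I = -4 + \left(1 \frac{1}{-2} + \frac{0}{2}\right) = -4 + \left(1 \left(- \frac{1}{2}\right) + 0 \cdot \frac{1}{2}\right) = -4 + \left(- \frac{1}{2} + 0\right) = -4 - \frac{1}{2} = - \frac{9}{2} \approx -4.5$)
$f = \frac{3 \sqrt{26}}{2}$ ($f = 3 \sqrt{11 - \frac{9}{2}} = 3 \sqrt{\frac{13}{2}} = 3 \frac{\sqrt{26}}{2} = \frac{3 \sqrt{26}}{2} \approx 7.6485$)
$W{\left(Z,X \right)} = 6 - \frac{X}{9} - \frac{Z}{9}$ ($W{\left(Z,X \right)} = 6 - \frac{Z + X}{9} = 6 - \frac{X + Z}{9} = 6 - \left(\frac{X}{9} + \frac{Z}{9}\right) = 6 - \frac{X}{9} - \frac{Z}{9}$)
$2 W{\left(6,4 \right)} 6 \left(-3\right) f = 2 \left(6 - \frac{4}{9} - \frac{2}{3}\right) 6 \left(-3\right) \frac{3 \sqrt{26}}{2} = 2 \cdot \frac{44}{9} \cdot 6 \left(-3\right) \frac{3 \sqrt{26}}{2} = \frac{88}{9} \cdot 6 \left(-3\right) \frac{3 \sqrt{26}}{2} = \frac{176}{3} \left(-3\right) \frac{3 \sqrt{26}}{2} = - 176 \frac{3 \sqrt{26}}{2} = - 264 \sqrt{26}$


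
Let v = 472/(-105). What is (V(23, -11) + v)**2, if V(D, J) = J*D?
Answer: 730999369/11025 ≈ 66304.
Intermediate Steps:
V(D, J) = D*J
v = -472/105 (v = 472*(-1/105) = -472/105 ≈ -4.4952)
(V(23, -11) + v)**2 = (23*(-11) - 472/105)**2 = (-253 - 472/105)**2 = (-27037/105)**2 = 730999369/11025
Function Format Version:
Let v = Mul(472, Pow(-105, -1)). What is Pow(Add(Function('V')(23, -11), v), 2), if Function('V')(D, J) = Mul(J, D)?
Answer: Rational(730999369, 11025) ≈ 66304.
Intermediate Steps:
Function('V')(D, J) = Mul(D, J)
v = Rational(-472, 105) (v = Mul(472, Rational(-1, 105)) = Rational(-472, 105) ≈ -4.4952)
Pow(Add(Function('V')(23, -11), v), 2) = Pow(Add(Mul(23, -11), Rational(-472, 105)), 2) = Pow(Add(-253, Rational(-472, 105)), 2) = Pow(Rational(-27037, 105), 2) = Rational(730999369, 11025)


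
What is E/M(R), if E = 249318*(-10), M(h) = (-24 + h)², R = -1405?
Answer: -2493180/2042041 ≈ -1.2209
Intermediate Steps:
E = -2493180
E/M(R) = -2493180/(-24 - 1405)² = -2493180/((-1429)²) = -2493180/2042041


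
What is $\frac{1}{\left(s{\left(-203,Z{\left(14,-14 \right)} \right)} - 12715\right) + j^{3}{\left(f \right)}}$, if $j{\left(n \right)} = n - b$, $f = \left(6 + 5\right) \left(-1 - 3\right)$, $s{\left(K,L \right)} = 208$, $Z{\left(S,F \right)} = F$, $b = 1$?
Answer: $- \frac{1}{103632} \approx -9.6495 \cdot 10^{-6}$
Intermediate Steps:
$f = -44$ ($f = 11 \left(-4\right) = -44$)
$j{\left(n \right)} = -1 + n$ ($j{\left(n \right)} = n - 1 = -1 + n$)
$\frac{1}{\left(s{\left(-203,Z{\left(14,-14 \right)} \right)} - 12715\right) + j^{3}{\left(f \right)}} = \frac{1}{\left(208 - 12715\right) + \left(-1 - 44\right)^{3}} = \frac{1}{-12507 + \left(-45\right)^{3}} = \frac{1}{-12507 - 91125} = \frac{1}{-103632} = - \frac{1}{103632}$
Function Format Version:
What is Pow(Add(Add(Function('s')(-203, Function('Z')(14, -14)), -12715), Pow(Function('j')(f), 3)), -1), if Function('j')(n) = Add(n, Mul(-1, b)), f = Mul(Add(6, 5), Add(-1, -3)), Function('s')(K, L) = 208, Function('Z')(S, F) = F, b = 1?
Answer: Rational(-1, 103632) ≈ -9.6495e-6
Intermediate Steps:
f = -44 (f = Mul(11, -4) = -44)
Function('j')(n) = Add(-1, n) (Function('j')(n) = Add(n, Mul(-1, 1)) = Add(n, -1) = Add(-1, n))
Pow(Add(Add(Function('s')(-203, Function('Z')(14, -14)), -12715), Pow(Function('j')(f), 3)), -1) = Pow(Add(Add(208, -12715), Pow(Add(-1, -44), 3)), -1) = Pow(Add(-12507, Pow(-45, 3)), -1) = Pow(Add(-12507, -91125), -1) = Pow(-103632, -1) = Rational(-1, 103632)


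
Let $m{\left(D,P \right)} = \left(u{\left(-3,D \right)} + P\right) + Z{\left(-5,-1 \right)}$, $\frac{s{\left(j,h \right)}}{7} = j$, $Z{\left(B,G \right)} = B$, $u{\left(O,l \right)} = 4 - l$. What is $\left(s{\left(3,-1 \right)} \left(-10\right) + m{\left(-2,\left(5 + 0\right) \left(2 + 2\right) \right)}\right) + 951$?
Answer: $762$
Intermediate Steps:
$s{\left(j,h \right)} = 7 j$
$m{\left(D,P \right)} = -1 + P - D$ ($m{\left(D,P \right)} = \left(\left(4 - D\right) + P\right) - 5 = \left(4 + P - D\right) - 5 = -1 + P - D$)
$\left(s{\left(3,-1 \right)} \left(-10\right) + m{\left(-2,\left(5 + 0\right) \left(2 + 2\right) \right)}\right) + 951 = \left(7 \cdot 3 \left(-10\right) - \left(-1 - \left(5 + 0\right) \left(2 + 2\right)\right)\right) + 951 = \left(21 \left(-10\right) + \left(-1 + 5 \cdot 4 + 2\right)\right) + 951 = \left(-210 + \left(-1 + 20 + 2\right)\right) + 951 = \left(-210 + 21\right) + 951 = -189 + 951 = 762$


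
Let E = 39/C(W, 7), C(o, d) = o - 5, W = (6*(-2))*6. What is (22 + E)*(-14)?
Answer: -3310/11 ≈ -300.91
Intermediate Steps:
W = -72 (W = -12*6 = -72)
C(o, d) = -5 + o
E = -39/77 (E = 39/(-5 - 72) = 39/(-77) = 39*(-1/77) = -39/77 ≈ -0.50649)
(22 + E)*(-14) = (22 - 39/77)*(-14) = (1655/77)*(-14) = -3310/11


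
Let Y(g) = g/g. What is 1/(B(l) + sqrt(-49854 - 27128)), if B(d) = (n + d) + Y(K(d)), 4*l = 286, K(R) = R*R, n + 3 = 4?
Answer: 294/329537 - 4*I*sqrt(76982)/329537 ≈ 0.00089216 - 0.0033678*I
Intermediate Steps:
n = 1 (n = -3 + 4 = 1)
K(R) = R**2
Y(g) = 1
l = 143/2 (l = (1/4)*286 = 143/2 ≈ 71.500)
B(d) = 2 + d (B(d) = (1 + d) + 1 = 2 + d)
1/(B(l) + sqrt(-49854 - 27128)) = 1/((2 + 143/2) + sqrt(-49854 - 27128)) = 1/(147/2 + sqrt(-76982)) = 1/(147/2 + I*sqrt(76982))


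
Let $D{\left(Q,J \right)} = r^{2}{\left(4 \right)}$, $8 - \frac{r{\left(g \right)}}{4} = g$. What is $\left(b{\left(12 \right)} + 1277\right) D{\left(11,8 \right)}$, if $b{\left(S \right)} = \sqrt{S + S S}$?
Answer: $326912 + 512 \sqrt{39} \approx 3.3011 \cdot 10^{5}$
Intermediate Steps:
$b{\left(S \right)} = \sqrt{S + S^{2}}$
$r{\left(g \right)} = 32 - 4 g$
$D{\left(Q,J \right)} = 256$ ($D{\left(Q,J \right)} = \left(32 - 16\right)^{2} = 16^{2} = 256$)
$\left(b{\left(12 \right)} + 1277\right) D{\left(11,8 \right)} = \left(\sqrt{12 \left(1 + 12\right)} + 1277\right) 256 = \left(\sqrt{12 \cdot 13} + 1277\right) 256 = \left(\sqrt{156} + 1277\right) 256 = \left(2 \sqrt{39} + 1277\right) 256 = \left(1277 + 2 \sqrt{39}\right) 256 = 326912 + 512 \sqrt{39}$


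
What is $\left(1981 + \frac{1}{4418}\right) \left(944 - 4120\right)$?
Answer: $- \frac{13898269692}{2209} \approx -6.2917 \cdot 10^{6}$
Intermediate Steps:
$\left(1981 + \frac{1}{4418}\right) \left(944 - 4120\right) = \left(1981 + \frac{1}{4418}\right) \left(-3176\right) = \frac{8752059}{4418} \left(-3176\right) = - \frac{13898269692}{2209}$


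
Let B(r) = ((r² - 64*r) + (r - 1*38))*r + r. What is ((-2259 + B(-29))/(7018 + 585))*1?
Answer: -78558/7603 ≈ -10.333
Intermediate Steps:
B(r) = r + r*(-38 + r² - 63*r) (B(r) = ((r² - 64*r) + (r - 38))*r + r = ((r² - 64*r) + (-38 + r))*r + r = (-38 + r² - 63*r)*r + r = r*(-38 + r² - 63*r) + r = r + r*(-38 + r² - 63*r))
((-2259 + B(-29))/(7018 + 585))*1 = ((-2259 - 29*(-37 + (-29)² - 63*(-29)))/(7018 + 585))*1 = ((-2259 - 29*(-37 + 841 + 1827))/7603)*1 = ((-2259 - 29*2631)*(1/7603))*1 = ((-2259 - 76299)*(1/7603))*1 = -78558*1/7603*1 = -78558/7603*1 = -78558/7603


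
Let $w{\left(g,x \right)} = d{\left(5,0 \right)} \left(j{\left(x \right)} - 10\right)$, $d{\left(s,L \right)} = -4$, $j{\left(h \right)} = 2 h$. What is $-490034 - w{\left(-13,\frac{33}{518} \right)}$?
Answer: $- \frac{126929034}{259} \approx -4.9007 \cdot 10^{5}$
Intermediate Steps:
$w{\left(g,x \right)} = 40 - 8 x$ ($w{\left(g,x \right)} = - 4 \left(2 x - 10\right) = - 4 \left(-10 + 2 x\right) = 40 - 8 x$)
$-490034 - w{\left(-13,\frac{33}{518} \right)} = -490034 - \left(40 - 8 \cdot \frac{33}{518}\right) = -490034 - \left(40 - 8 \cdot 33 \cdot \frac{1}{518}\right) = -490034 - \left(40 - \frac{132}{259}\right) = -490034 - \frac{10228}{259} = - \frac{126929034}{259}$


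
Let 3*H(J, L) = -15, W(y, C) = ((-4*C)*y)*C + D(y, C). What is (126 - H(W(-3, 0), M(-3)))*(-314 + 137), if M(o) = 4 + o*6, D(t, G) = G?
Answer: -23187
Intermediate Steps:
M(o) = 4 + 6*o
W(y, C) = C - 4*y*C² (W(y, C) = ((-4*C)*y)*C + C = (-4*C*y)*C + C = -4*y*C² + C = C - 4*y*C²)
H(J, L) = -5 (H(J, L) = (⅓)*(-15) = -5)
(126 - H(W(-3, 0), M(-3)))*(-314 + 137) = (126 - 1*(-5))*(-314 + 137) = (126 + 5)*(-177) = 131*(-177) = -23187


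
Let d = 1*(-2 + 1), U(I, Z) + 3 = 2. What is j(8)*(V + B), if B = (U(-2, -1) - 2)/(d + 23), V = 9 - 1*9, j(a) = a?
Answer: -12/11 ≈ -1.0909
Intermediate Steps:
U(I, Z) = -1 (U(I, Z) = -3 + 2 = -1)
V = 0 (V = 9 - 9 = 0)
d = -1 (d = 1*(-1) = -1)
B = -3/22 (B = (-1 - 2)/(-1 + 23) = -3/22 ≈ -0.13636)
j(8)*(V + B) = 8*(0 - 3/22) = 8*(-3/22) = -12/11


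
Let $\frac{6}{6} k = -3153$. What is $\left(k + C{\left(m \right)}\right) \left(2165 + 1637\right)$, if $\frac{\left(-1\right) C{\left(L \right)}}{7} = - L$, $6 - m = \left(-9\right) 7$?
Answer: $-10151340$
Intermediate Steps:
$k = -3153$
$m = 69$ ($m = 6 - \left(-9\right) 7 = 6 - -63 = 6 + 63 = 69$)
$C{\left(L \right)} = 7 L$ ($C{\left(L \right)} = - 7 \left(- L\right) = 7 L$)
$\left(k + C{\left(m \right)}\right) \left(2165 + 1637\right) = \left(-3153 + 7 \cdot 69\right) \left(2165 + 1637\right) = \left(-3153 + 483\right) 3802 = \left(-2670\right) 3802 = -10151340$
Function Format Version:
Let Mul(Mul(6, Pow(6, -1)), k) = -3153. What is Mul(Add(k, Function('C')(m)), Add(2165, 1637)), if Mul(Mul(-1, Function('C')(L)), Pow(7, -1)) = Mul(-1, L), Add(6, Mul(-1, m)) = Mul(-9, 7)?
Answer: -10151340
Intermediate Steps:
k = -3153
m = 69 (m = Add(6, Mul(-1, Mul(-9, 7))) = Add(6, Mul(-1, -63)) = Add(6, 63) = 69)
Function('C')(L) = Mul(7, L) (Function('C')(L) = Mul(-7, Mul(-1, L)) = Mul(7, L))
Mul(Add(k, Function('C')(m)), Add(2165, 1637)) = Mul(Add(-3153, Mul(7, 69)), Add(2165, 1637)) = Mul(Add(-3153, 483), 3802) = Mul(-2670, 3802) = -10151340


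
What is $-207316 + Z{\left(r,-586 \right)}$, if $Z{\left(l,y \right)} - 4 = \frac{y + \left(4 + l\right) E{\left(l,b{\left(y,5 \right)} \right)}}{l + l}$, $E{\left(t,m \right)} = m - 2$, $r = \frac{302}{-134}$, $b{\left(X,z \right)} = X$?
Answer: $- \frac{31250083}{151} \approx -2.0695 \cdot 10^{5}$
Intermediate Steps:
$r = - \frac{151}{67}$ ($r = 302 \left(- \frac{1}{134}\right) = - \frac{151}{67} \approx -2.2537$)
$E{\left(t,m \right)} = -2 + m$ ($E{\left(t,m \right)} = m - 2 = -2 + m$)
$Z{\left(l,y \right)} = 4 + \frac{y + \left(-2 + y\right) \left(4 + l\right)}{2 l}$ ($Z{\left(l,y \right)} = 4 + \frac{y + \left(4 + l\right) \left(-2 + y\right)}{l + l} = 4 + \frac{y + \left(-2 + y\right) \left(4 + l\right)}{2 l}$)
$-207316 + Z{\left(r,-586 \right)} = -207316 + \frac{-8 + 5 \left(-586\right) - \frac{151 \left(6 - 586\right)}{67}}{2 \left(- \frac{151}{67}\right)} = -207316 + \frac{1}{2} \left(- \frac{67}{151}\right) \left(-8 - 2930 - - \frac{87580}{67}\right) = -207316 + \frac{1}{2} \left(- \frac{67}{151}\right) \left(-8 - 2930 + \frac{87580}{67}\right) = -207316 + \frac{1}{2} \left(- \frac{67}{151}\right) \left(- \frac{109266}{67}\right) = -207316 + \frac{54633}{151} = - \frac{31250083}{151}$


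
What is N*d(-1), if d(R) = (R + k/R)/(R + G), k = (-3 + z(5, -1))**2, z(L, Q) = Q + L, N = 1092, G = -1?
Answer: 1092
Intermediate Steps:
z(L, Q) = L + Q
k = 1 (k = (-3 + (5 - 1))**2 = (-3 + 4)**2 = 1**2 = 1)
d(R) = (R + 1/R)/(-1 + R) (d(R) = (R + 1/R)/(R - 1) = (R + 1/R)/(-1 + R))
N*d(-1) = 1092*((1 + (-1)**2)/((-1)*(-1 - 1))) = 1092*(-1*(1 + 1)/(-2)) = 1092*(-1*(-1/2)*2) = 1092*1 = 1092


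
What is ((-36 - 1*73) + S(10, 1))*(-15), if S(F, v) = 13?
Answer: 1440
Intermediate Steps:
((-36 - 1*73) + S(10, 1))*(-15) = ((-36 - 1*73) + 13)*(-15) = ((-36 - 73) + 13)*(-15) = (-109 + 13)*(-15) = -96*(-15) = 1440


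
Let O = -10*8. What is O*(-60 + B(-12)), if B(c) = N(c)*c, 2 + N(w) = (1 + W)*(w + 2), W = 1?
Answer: -16320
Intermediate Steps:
N(w) = 2 + 2*w (N(w) = -2 + (1 + 1)*(w + 2) = -2 + 2*(2 + w) = -2 + (4 + 2*w) = 2 + 2*w)
B(c) = c*(2 + 2*c) (B(c) = (2 + 2*c)*c = c*(2 + 2*c))
O = -80
O*(-60 + B(-12)) = -80*(-60 + 2*(-12)*(1 - 12)) = -80*(-60 + 2*(-12)*(-11)) = -80*(-60 + 264) = -80*204 = -16320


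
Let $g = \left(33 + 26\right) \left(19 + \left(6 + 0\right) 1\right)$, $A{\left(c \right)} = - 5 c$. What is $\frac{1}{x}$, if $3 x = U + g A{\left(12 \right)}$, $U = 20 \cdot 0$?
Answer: $- \frac{1}{29500} \approx -3.3898 \cdot 10^{-5}$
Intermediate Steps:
$U = 0$
$g = 1475$ ($g = 59 \left(19 + 6 \cdot 1\right) = 59 \left(19 + 6\right) = 59 \cdot 25 = 1475$)
$x = -29500$ ($x = \frac{0 + 1475 \left(\left(-5\right) 12\right)}{3} = \frac{0 + 1475 \left(-60\right)}{3} = \frac{0 - 88500}{3} = \frac{1}{3} \left(-88500\right) = -29500$)
$\frac{1}{x} = \frac{1}{-29500} = - \frac{1}{29500}$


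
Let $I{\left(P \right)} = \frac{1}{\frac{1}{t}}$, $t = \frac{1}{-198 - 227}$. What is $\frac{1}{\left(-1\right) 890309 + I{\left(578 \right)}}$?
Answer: $- \frac{425}{378381326} \approx -1.1232 \cdot 10^{-6}$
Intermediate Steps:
$t = - \frac{1}{425}$ ($t = \frac{1}{-425} = - \frac{1}{425} \approx -0.0023529$)
$I{\left(P \right)} = - \frac{1}{425}$ ($I{\left(P \right)} = \frac{1}{\frac{1}{- \frac{1}{425}}} = \frac{1}{-425} = - \frac{1}{425}$)
$\frac{1}{\left(-1\right) 890309 + I{\left(578 \right)}} = \frac{1}{\left(-1\right) 890309 - \frac{1}{425}} = \frac{1}{-890309 - \frac{1}{425}} = \frac{1}{- \frac{378381326}{425}} = - \frac{425}{378381326}$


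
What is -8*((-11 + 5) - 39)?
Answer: 360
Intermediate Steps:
-8*((-11 + 5) - 39) = -8*(-6 - 39) = -8*(-45) = 360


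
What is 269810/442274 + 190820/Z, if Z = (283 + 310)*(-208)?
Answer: -6389410005/6818980532 ≈ -0.93700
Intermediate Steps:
Z = -123344 (Z = 593*(-208) = -123344)
269810/442274 + 190820/Z = 269810/442274 + 190820/(-123344) = 269810*(1/442274) + 190820*(-1/123344) = 134905/221137 - 47705/30836 = -6389410005/6818980532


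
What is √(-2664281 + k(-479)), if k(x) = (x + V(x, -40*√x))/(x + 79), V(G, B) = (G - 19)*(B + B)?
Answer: √(-1065711921 - 39840*I*√479)/20 ≈ 0.66774 - 1632.3*I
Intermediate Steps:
V(G, B) = 2*B*(-19 + G) (V(G, B) = (-19 + G)*(2*B) = 2*B*(-19 + G))
k(x) = (x - 80*√x*(-19 + x))/(79 + x) (k(x) = (x + 2*(-40*√x)*(-19 + x))/(x + 79) = (x - 80*√x*(-19 + x))/(79 + x))
√(-2664281 + k(-479)) = √(-2664281 + (-479 + 80*√(-479)*(19 - 1*(-479)))/(79 - 479)) = √(-2664281 + (-479 + 80*(I*√479)*(19 + 479))/(-400)) = √(-2664281 - (-479 + 80*(I*√479)*498)/400) = √(-2664281 - (-479 + 39840*I*√479)/400) = √(-2664281 + (479/400 - 498*I*√479/5)) = √(-1065711921/400 - 498*I*√479/5)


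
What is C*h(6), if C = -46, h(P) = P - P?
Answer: 0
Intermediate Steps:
h(P) = 0
C*h(6) = -46*0 = 0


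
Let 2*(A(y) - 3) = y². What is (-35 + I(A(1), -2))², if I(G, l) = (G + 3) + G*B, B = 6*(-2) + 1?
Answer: 4489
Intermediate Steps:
A(y) = 3 + y²/2
B = -11 (B = -12 + 1 = -11)
I(G, l) = 3 - 10*G (I(G, l) = (G + 3) + G*(-11) = (3 + G) - 11*G = 3 - 10*G)
(-35 + I(A(1), -2))² = (-35 + (3 - 10*(3 + (½)*1²)))² = (-35 + (3 - 10*(3 + (½)*1)))² = (-35 + (3 - 10*(3 + ½)))² = (-35 + (3 - 10*7/2))² = (-35 + (3 - 35))² = (-35 - 32)² = (-67)² = 4489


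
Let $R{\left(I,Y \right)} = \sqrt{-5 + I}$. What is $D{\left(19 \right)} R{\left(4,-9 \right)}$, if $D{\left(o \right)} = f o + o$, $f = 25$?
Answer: $494 i \approx 494.0 i$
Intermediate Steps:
$D{\left(o \right)} = 26 o$ ($D{\left(o \right)} = 25 o + o = 26 o$)
$D{\left(19 \right)} R{\left(4,-9 \right)} = 26 \cdot 19 \sqrt{-5 + 4} = 494 \sqrt{-1} = 494 i$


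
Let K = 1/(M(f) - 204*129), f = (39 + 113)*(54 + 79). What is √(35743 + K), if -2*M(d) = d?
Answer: √11855129000286/18212 ≈ 189.06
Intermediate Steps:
f = 20216 (f = 152*133 = 20216)
M(d) = -d/2
K = -1/36424 (K = 1/(-½*20216 - 204*129) = 1/(-10108 - 26316) = 1/(-36424) = -1/36424 ≈ -2.7454e-5)
√(35743 + K) = √(35743 - 1/36424) = √(1301903031/36424) = √11855129000286/18212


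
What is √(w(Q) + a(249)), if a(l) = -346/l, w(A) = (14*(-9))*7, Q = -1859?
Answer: 2*I*√13692759/249 ≈ 29.722*I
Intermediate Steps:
w(A) = -882 (w(A) = -126*7 = -882)
√(w(Q) + a(249)) = √(-882 - 346/249) = √(-219964/249) = 2*I*√13692759/249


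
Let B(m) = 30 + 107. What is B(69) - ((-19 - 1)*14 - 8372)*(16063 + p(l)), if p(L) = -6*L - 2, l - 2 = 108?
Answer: 133249589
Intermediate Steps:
l = 110 (l = 2 + 108 = 110)
B(m) = 137
p(L) = -2 - 6*L
B(69) - ((-19 - 1)*14 - 8372)*(16063 + p(l)) = 137 - ((-19 - 1)*14 - 8372)*(16063 + (-2 - 6*110)) = 137 - (-20*14 - 8372)*(16063 + (-2 - 660)) = 137 - (-280 - 8372)*(16063 - 662) = 137 - (-8652)*15401 = 137 - 1*(-133249452) = 137 + 133249452 = 133249589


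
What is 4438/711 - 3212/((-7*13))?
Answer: 2687590/64701 ≈ 41.539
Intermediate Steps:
4438/711 - 3212/((-7*13)) = 4438*(1/711) - 3212/(-91) = 4438/711 - 3212*(-1/91) = 4438/711 + 3212/91 = 2687590/64701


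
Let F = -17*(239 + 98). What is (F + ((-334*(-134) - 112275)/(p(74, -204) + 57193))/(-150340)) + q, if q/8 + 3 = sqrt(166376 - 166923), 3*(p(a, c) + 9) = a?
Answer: -148440360385963/25802252840 + 8*I*sqrt(547) ≈ -5753.0 + 187.1*I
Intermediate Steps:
p(a, c) = -9 + a/3
q = -24 + 8*I*sqrt(547) (q = -24 + 8*sqrt(166376 - 166923) = -24 + 8*sqrt(-547) = -24 + 8*(I*sqrt(547)) = -24 + 8*I*sqrt(547) ≈ -24.0 + 187.1*I)
F = -5729 (F = -17*337 = -5729)
(F + ((-334*(-134) - 112275)/(p(74, -204) + 57193))/(-150340)) + q = (-5729 + ((-334*(-134) - 112275)/((-9 + (1/3)*74) + 57193))/(-150340)) + (-24 + 8*I*sqrt(547)) = (-5729 + ((44756 - 112275)/((-9 + 74/3) + 57193))*(-1/150340)) + (-24 + 8*I*sqrt(547)) = (-5729 - 67519/(47/3 + 57193)*(-1/150340)) + (-24 + 8*I*sqrt(547)) = (-5729 - 67519/171626/3*(-1/150340)) + (-24 + 8*I*sqrt(547)) = (-5729 - 67519*3/171626*(-1/150340)) + (-24 + 8*I*sqrt(547)) = (-5729 - 202557/171626*(-1/150340)) + (-24 + 8*I*sqrt(547)) = (-5729 + 202557/25802252840) + (-24 + 8*I*sqrt(547)) = -147821106317803/25802252840 + (-24 + 8*I*sqrt(547)) = -148440360385963/25802252840 + 8*I*sqrt(547)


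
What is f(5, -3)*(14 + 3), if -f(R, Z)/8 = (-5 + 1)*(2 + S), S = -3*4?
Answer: -5440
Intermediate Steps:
S = -12
f(R, Z) = -320 (f(R, Z) = -8*(-5 + 1)*(2 - 12) = -(-32)*(-10) = -8*40 = -320)
f(5, -3)*(14 + 3) = -320*(14 + 3) = -320*17 = -5440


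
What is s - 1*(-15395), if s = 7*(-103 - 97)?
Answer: 13995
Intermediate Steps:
s = -1400 (s = 7*(-200) = -1400)
s - 1*(-15395) = -1400 - 1*(-15395) = -1400 + 15395 = 13995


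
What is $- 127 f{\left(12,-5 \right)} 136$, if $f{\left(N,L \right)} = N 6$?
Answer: $-1243584$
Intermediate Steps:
$f{\left(N,L \right)} = 6 N$
$- 127 f{\left(12,-5 \right)} 136 = - 127 \cdot 6 \cdot 12 \cdot 136 = \left(-127\right) 72 \cdot 136 = \left(-9144\right) 136 = -1243584$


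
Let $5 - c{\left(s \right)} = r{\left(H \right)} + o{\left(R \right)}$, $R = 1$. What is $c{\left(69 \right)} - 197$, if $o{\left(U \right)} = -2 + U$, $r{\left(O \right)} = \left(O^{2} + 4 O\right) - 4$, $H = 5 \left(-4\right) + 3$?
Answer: $-408$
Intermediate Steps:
$H = -17$ ($H = -20 + 3 = -17$)
$r{\left(O \right)} = -4 + O^{2} + 4 O$
$c{\left(s \right)} = -211$ ($c{\left(s \right)} = 5 - \left(\left(-4 + \left(-17\right)^{2} + 4 \left(-17\right)\right) + \left(-2 + 1\right)\right) = 5 - \left(\left(-4 + 289 - 68\right) - 1\right) = 5 - \left(217 - 1\right) = 5 - 216 = -211$)
$c{\left(69 \right)} - 197 = -211 - 197 = -408$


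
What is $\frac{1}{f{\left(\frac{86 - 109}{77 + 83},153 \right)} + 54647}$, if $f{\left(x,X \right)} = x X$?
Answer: $\frac{160}{8740001} \approx 1.8307 \cdot 10^{-5}$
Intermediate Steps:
$f{\left(x,X \right)} = X x$
$\frac{1}{f{\left(\frac{86 - 109}{77 + 83},153 \right)} + 54647} = \frac{1}{153 \frac{86 - 109}{77 + 83} + 54647} = \frac{1}{153 \left(- \frac{23}{160}\right) + 54647} = \frac{1}{- \frac{3519}{160} + 54647} = \frac{1}{\frac{8740001}{160}} = \frac{160}{8740001}$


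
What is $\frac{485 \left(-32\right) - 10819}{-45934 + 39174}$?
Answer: $\frac{26339}{6760} \approx 3.8963$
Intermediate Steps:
$\frac{485 \left(-32\right) - 10819}{-45934 + 39174} = \frac{-15520 - 10819}{-6760} = \left(-26339\right) \left(- \frac{1}{6760}\right) = \frac{26339}{6760}$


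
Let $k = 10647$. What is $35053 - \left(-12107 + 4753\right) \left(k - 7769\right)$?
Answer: $21199865$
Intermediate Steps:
$35053 - \left(-12107 + 4753\right) \left(k - 7769\right) = 35053 - \left(-12107 + 4753\right) \left(10647 - 7769\right) = 35053 - \left(-7354\right) 2878 = 35053 - -21164812 = 35053 + 21164812 = 21199865$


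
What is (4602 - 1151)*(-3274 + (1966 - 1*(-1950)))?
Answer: 2215542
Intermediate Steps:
(4602 - 1151)*(-3274 + (1966 - 1*(-1950))) = 3451*(-3274 + (1966 + 1950)) = 3451*(-3274 + 3916) = 3451*642 = 2215542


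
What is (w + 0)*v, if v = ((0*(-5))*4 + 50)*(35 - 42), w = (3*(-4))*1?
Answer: 4200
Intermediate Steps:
w = -12 (w = -12*1 = -12)
v = -350 (v = (0*4 + 50)*(-7) = (0 + 50)*(-7) = 50*(-7) = -350)
(w + 0)*v = (-12 + 0)*(-350) = -12*(-350) = 4200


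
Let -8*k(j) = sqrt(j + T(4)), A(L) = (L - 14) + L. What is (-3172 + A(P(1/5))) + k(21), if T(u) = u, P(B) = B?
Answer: -127449/40 ≈ -3186.2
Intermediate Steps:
A(L) = -14 + 2*L (A(L) = (-14 + L) + L = -14 + 2*L)
k(j) = -sqrt(4 + j)/8 (k(j) = -sqrt(j + 4)/8 = -sqrt(4 + j)/8)
(-3172 + A(P(1/5))) + k(21) = (-3172 + (-14 + 2/5)) - sqrt(4 + 21)/8 = (-3172 + (-14 + 2*(1/5))) - sqrt(25)/8 = (-3172 + (-14 + 2/5)) - 1/8*5 = (-3172 - 68/5) - 5/8 = -15928/5 - 5/8 = -127449/40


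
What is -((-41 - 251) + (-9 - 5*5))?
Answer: 326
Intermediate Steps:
-((-41 - 251) + (-9 - 5*5)) = -(-292 + (-9 - 25)) = -(-292 - 34) = -1*(-326) = 326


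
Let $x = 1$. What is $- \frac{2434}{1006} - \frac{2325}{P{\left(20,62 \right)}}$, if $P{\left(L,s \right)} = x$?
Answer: $- \frac{1170692}{503} \approx -2327.4$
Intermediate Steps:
$P{\left(L,s \right)} = 1$
$- \frac{2434}{1006} - \frac{2325}{P{\left(20,62 \right)}} = - \frac{2434}{1006} - \frac{2325}{1} = \left(-2434\right) \frac{1}{1006} - 2325 = - \frac{1217}{503} - 2325 = - \frac{1170692}{503}$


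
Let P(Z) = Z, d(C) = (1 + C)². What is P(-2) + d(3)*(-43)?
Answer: -690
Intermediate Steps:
P(-2) + d(3)*(-43) = -2 + (1 + 3)²*(-43) = -2 + 4²*(-43) = -2 + 16*(-43) = -2 - 688 = -690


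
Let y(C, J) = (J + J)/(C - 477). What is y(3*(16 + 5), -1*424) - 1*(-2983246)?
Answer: 617532346/207 ≈ 2.9832e+6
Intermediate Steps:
y(C, J) = 2*J/(-477 + C) (y(C, J) = (2*J)/(-477 + C) = 2*J/(-477 + C))
y(3*(16 + 5), -1*424) - 1*(-2983246) = 2*(-1*424)/(-477 + 3*(16 + 5)) - 1*(-2983246) = 2*(-424)/(-477 + 3*21) + 2983246 = 2*(-424)/(-477 + 63) + 2983246 = 2*(-424)/(-414) + 2983246 = 2*(-424)*(-1/414) + 2983246 = 424/207 + 2983246 = 617532346/207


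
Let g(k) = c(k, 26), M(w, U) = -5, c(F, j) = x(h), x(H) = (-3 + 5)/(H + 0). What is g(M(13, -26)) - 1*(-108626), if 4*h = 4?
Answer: 108628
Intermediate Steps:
h = 1 (h = (1/4)*4 = 1)
x(H) = 2/H
c(F, j) = 2 (c(F, j) = 2/1 = 2*1 = 2)
g(k) = 2
g(M(13, -26)) - 1*(-108626) = 2 - 1*(-108626) = 2 + 108626 = 108628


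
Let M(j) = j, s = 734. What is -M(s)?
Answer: -734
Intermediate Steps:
-M(s) = -1*734 = -734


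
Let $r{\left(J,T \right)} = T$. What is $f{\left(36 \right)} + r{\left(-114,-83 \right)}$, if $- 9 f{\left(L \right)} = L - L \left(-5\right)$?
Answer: $-107$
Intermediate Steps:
$f{\left(L \right)} = - \frac{2 L}{3}$ ($f{\left(L \right)} = - \frac{L - L \left(-5\right)}{9} = - \frac{L - - 5 L}{9} = - \frac{L + 5 L}{9} = - \frac{6 L}{9} = - \frac{2 L}{3}$)
$f{\left(36 \right)} + r{\left(-114,-83 \right)} = \left(- \frac{2}{3}\right) 36 - 83 = -24 - 83 = -107$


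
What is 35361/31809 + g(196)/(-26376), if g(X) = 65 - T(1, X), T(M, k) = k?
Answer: 312282905/279664728 ≈ 1.1166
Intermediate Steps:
g(X) = 65 - X
35361/31809 + g(196)/(-26376) = 35361/31809 + (65 - 1*196)/(-26376) = 35361*(1/31809) + (65 - 196)*(-1/26376) = 11787/10603 - 131*(-1/26376) = 11787/10603 + 131/26376 = 312282905/279664728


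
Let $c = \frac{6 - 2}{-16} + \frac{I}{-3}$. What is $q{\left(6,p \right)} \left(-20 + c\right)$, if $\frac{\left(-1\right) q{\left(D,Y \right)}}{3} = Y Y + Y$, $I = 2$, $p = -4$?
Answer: $753$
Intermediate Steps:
$q{\left(D,Y \right)} = - 3 Y - 3 Y^{2}$ ($q{\left(D,Y \right)} = - 3 \left(Y Y + Y\right) = - 3 \left(Y^{2} + Y\right) = - 3 \left(Y + Y^{2}\right) = - 3 Y - 3 Y^{2}$)
$c = - \frac{11}{12}$ ($c = \frac{6 - 2}{-16} + \frac{2}{-3} = \left(6 - 2\right) \left(- \frac{1}{16}\right) + 2 \left(- \frac{1}{3}\right) = 4 \left(- \frac{1}{16}\right) - \frac{2}{3} = - \frac{1}{4} - \frac{2}{3} = - \frac{11}{12} \approx -0.91667$)
$q{\left(6,p \right)} \left(-20 + c\right) = \left(-3\right) \left(-4\right) \left(1 - 4\right) \left(-20 - \frac{11}{12}\right) = \left(-3\right) \left(-4\right) \left(-3\right) \left(- \frac{251}{12}\right) = \left(-36\right) \left(- \frac{251}{12}\right) = 753$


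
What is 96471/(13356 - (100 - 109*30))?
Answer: 96471/16526 ≈ 5.8375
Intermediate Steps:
96471/(13356 - (100 - 109*30)) = 96471/(13356 - (100 - 3270)) = 96471/(13356 - 1*(-3170)) = 96471/(13356 + 3170) = 96471/16526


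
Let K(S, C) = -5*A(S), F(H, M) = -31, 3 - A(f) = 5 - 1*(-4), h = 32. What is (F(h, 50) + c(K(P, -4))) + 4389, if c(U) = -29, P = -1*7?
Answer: 4329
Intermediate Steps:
A(f) = -6 (A(f) = 3 - (5 - 1*(-4)) = 3 - (5 + 4) = 3 - 1*9 = 3 - 9 = -6)
P = -7
K(S, C) = 30 (K(S, C) = -5*(-6) = 30)
(F(h, 50) + c(K(P, -4))) + 4389 = (-31 - 29) + 4389 = -60 + 4389 = 4329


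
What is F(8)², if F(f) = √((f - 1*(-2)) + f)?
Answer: 18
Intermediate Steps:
F(f) = √(2 + 2*f) (F(f) = √((f + 2) + f) = √((2 + f) + f) = √(2 + 2*f))
F(8)² = (√(2 + 2*8))² = (√(2 + 16))² = (√18)² = (3*√2)² = 18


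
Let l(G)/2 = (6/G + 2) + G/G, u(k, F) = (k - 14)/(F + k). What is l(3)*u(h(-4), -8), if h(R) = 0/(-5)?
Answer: 35/2 ≈ 17.500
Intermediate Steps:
h(R) = 0 (h(R) = 0*(-1/5) = 0)
u(k, F) = (-14 + k)/(F + k)
l(G) = 6 + 12/G (l(G) = 2*((6/G + 2) + G/G) = 2*((2 + 6/G) + 1) = 2*(3 + 6/G) = 6 + 12/G)
l(3)*u(h(-4), -8) = (6 + 12/3)*((-14 + 0)/(-8 + 0)) = (6 + 12*(1/3))*(-14/(-8)) = (6 + 4)*(-1/8*(-14)) = 10*(7/4) = 35/2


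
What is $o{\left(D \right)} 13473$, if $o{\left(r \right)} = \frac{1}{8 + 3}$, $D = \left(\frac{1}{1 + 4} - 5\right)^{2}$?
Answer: $\frac{13473}{11} \approx 1224.8$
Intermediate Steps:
$D = \frac{576}{25}$ ($D = \left(\frac{1}{5} - 5\right)^{2} = \left(- \frac{24}{5}\right)^{2} = \frac{576}{25} \approx 23.04$)
$o{\left(r \right)} = \frac{1}{11}$
$o{\left(D \right)} 13473 = \frac{1}{11} \cdot 13473 = \frac{13473}{11}$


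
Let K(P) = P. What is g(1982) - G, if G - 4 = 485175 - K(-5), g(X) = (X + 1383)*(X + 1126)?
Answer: 9973236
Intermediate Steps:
g(X) = (1126 + X)*(1383 + X) (g(X) = (1383 + X)*(1126 + X) = (1126 + X)*(1383 + X))
G = 485184 (G = 4 + (485175 - 1*(-5)) = 4 + (485175 + 5) = 4 + 485180 = 485184)
g(1982) - G = (1557258 + 1982² + 2509*1982) - 1*485184 = (1557258 + 3928324 + 4972838) - 485184 = 10458420 - 485184 = 9973236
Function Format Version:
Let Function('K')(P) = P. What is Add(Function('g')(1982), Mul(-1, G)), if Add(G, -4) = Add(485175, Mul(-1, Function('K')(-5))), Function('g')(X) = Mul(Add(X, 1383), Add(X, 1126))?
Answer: 9973236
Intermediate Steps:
Function('g')(X) = Mul(Add(1126, X), Add(1383, X)) (Function('g')(X) = Mul(Add(1383, X), Add(1126, X)) = Mul(Add(1126, X), Add(1383, X)))
G = 485184 (G = Add(4, Add(485175, Mul(-1, -5))) = Add(4, Add(485175, 5)) = Add(4, 485180) = 485184)
Add(Function('g')(1982), Mul(-1, G)) = Add(Add(1557258, Pow(1982, 2), Mul(2509, 1982)), Mul(-1, 485184)) = Add(Add(1557258, 3928324, 4972838), -485184) = Add(10458420, -485184) = 9973236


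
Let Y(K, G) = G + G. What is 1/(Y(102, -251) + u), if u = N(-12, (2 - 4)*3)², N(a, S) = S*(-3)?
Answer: -1/178 ≈ -0.0056180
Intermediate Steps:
N(a, S) = -3*S
Y(K, G) = 2*G
u = 324 (u = (-3*(2 - 4)*3)² = (-(-6)*3)² = (-3*(-6))² = 18² = 324)
1/(Y(102, -251) + u) = 1/(2*(-251) + 324) = 1/(-502 + 324) = 1/(-178) = -1/178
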